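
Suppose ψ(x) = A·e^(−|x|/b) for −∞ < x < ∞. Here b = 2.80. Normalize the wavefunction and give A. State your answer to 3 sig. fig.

The normalization condition is ∫|ψ|² dx = 1 from −∞ to ∞.
Recall ∫₀^∞ x^m e^(−x/β) dx = m!·β^(m+1), with ψ = A·e^(−|x|/b), the integral evaluates to A²·[b].
Plugging in b = 2.80 yields A = 0.5976.

A ≈ 0.598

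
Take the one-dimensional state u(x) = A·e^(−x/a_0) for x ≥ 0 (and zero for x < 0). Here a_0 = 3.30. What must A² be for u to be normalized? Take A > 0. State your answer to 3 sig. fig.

We need A² ∫|f|² dx = 1, taking the integral from 0 to ∞.
Using ∫₀^∞ xⁿ e^(−αx) dx = n!/αⁿ⁺¹, the integral (without the A² prefactor) comes out to a_0/2.
Setting this equal to 1 gives A² = 1/(a_0/2).
With a_0 = 3.30: A² = 0.6061 and A = 0.7785.

A^2 ≈ 0.606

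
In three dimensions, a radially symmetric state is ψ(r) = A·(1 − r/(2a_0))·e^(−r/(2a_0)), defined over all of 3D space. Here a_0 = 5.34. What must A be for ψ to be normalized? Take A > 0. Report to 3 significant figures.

A ≈ 0.0162

Require ∫ |ψ|² 4πr² dr = 1 over the whole domain.
The integral (without the A² prefactor) comes out to 8·π·a_0^3.
So A² = (8·π·a_0^3)^(−1).
Substituting a_0 = 5.34 gives A² = 0.0002613, so A = 0.01616.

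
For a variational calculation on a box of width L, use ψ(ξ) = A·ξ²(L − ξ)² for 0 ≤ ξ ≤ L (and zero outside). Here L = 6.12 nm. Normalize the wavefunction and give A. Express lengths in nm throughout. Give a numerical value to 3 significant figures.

Require ∫ |ψ|² dξ = 1 over the whole domain.
Expanding the polynomial and integrating term by term, with ψ = A·ξ²(L − ξ)², the integral evaluates to A²·[L^9/630].
Setting this equal to 1 gives A² = 1/(L^9/630).
Plugging in L = 6.12 yields A = 0.007233.

A ≈ 0.00723 nm^(-9/2)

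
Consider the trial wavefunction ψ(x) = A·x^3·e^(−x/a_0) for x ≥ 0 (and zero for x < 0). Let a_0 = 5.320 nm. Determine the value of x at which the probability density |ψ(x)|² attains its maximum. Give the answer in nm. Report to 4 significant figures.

The maximum of |ψ(x)|² occurs where its derivative vanishes.
This gives x = 3·a_0.
With a_0 = 5.320, the most probable position is 15.960 nm.

x ≈ 15.96 nm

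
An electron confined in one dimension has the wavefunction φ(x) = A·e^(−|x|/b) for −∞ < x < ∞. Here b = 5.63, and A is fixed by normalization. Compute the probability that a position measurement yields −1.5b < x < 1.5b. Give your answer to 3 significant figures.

P ≈ 0.950

The probability is P = ∫ |φ|² dx over [−1.5b, 1.5b].
Since A² = 1/(b), this is the region integral divided by the full normalization integral.
By symmetry take twice the x ≥ 0 contribution in numerator and denominator; the 2's cancel. Substituting u = x/b, A² and the length scale cancel in the ratio: P = ∫_{0}^{1.5} e^(-2·u) du / ∫_{0}^{∞} e^(-2·u) du.
With ∫ e^(-2·u) du = -e^(-2·u)/2 + C, the region integral is 1/2 - e^(-3)/2 and the full one is 1/2.
This works out to P = 0.9502.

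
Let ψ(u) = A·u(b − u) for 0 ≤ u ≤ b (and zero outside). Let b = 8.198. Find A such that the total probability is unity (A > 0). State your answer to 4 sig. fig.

Normalization requires ∫|ψ|² du = 1, integrated from 0 to b.
Expanding the polynomial and integrating term by term, the integral (without the A² prefactor) comes out to b^5/30.
Hence A² = 1/[b^5/30].
Plugging in b = 8.198 yields A = 0.028464.

A ≈ 0.02846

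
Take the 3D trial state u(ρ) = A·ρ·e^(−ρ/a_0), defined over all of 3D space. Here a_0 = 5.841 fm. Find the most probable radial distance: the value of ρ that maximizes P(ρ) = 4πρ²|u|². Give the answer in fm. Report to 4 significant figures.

ρ ≈ 11.68 fm

Differentiate P(ρ) = 4πρ²|u|² with respect to ρ and set to zero.
Solving yields ρ = 2·a_0.
With a_0 = 5.841, the most probable radial distance is 11.682 fm.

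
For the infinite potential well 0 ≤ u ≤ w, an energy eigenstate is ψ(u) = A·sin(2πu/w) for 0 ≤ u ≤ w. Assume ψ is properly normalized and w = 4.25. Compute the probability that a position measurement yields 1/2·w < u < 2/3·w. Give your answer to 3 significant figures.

P ≈ 0.0978

The probability is P = ∫ |ψ|² du over [1/2·w, 2/3·w].
With A² fixed by ∫|ψ|² = 1, i.e. A² = (w/2)^(−1), substitute and integrate.
Substituting t = u/w, A² and the length scale cancel in the ratio: P = ∫_{1/2}^{2/3} sin(2·π·t)^2 dt / ∫_{0}^{1} sin(2·π·t)^2 dt.
An antiderivative of sin(2·π·t)^2 is t/2 - sin(4·π·t)/(8·π); evaluating from 1/2 to 2/3 gives -√(3)/(16·π) + 1/12, while the full integral is 1/2.
Taking the ratio, P = (-√(3)/8 + π/6)/π.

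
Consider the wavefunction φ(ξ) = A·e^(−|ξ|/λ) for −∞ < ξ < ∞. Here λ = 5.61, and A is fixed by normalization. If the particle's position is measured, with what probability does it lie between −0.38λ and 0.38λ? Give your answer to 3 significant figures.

P ≈ 0.532

The probability is P = ∫ |φ|² dξ over [−0.38λ, 0.38λ].
The normalization integral ∫|φ|²dξ over the whole domain equals λ·A², and A² cancels in the ratio.
Both integrals are even about ξ = 0, so only the ξ ≥ 0 halves are needed (the factors of 2 cancel). In terms of u = ξ/λ (A² and the length scale cancel between numerator and denominator), P = [∫_{0}^{0.38} e^(-2·u) du] / [∫_{0}^{∞} e^(-2·u) du].
With ∫ e^(-2·u) du = -e^(-2·u)/2 + C, the region integral is 1/2 - e^(-19/25)/2 and the full one is 1/2.
Taking the ratio, P = 0.5323.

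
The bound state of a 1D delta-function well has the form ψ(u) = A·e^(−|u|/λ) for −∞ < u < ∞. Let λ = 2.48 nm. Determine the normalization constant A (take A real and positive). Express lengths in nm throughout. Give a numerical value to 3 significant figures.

Normalization requires ∫|ψ|² du = 1, integrated from −∞ to ∞.
The integral (without the A² prefactor) comes out to λ.
So A² = (λ)^(−1).
With λ = 2.48: A² = 0.4032 and A = 0.6350.

A ≈ 0.635 nm^(-1/2)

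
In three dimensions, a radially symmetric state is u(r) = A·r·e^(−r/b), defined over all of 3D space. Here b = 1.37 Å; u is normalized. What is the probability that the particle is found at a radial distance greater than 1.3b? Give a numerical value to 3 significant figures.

P = ∫ |u|² 4πr² dr over r > 1.3b.
Normalization gives A² = 1/(3·π·b^5).
Substituting t = r/b, A², 4π and the length scale all cancel in the ratio: P = ∫_{1.3}^{∞} t^4·e^(-2·t) dt / ∫_{0}^{∞} t^4·e^(-2·t) dt.
An antiderivative of t^4·e^(-2·t) is -(t^4/2 + t^3 + 3·t^2/2 + 3·t/2 + 3/4)·e^(-2·t); evaluating from 1.3 to ∞ gives ≈ 0.65807, while the full integral is 3/4.
Taking the ratio yields P = 0.8774.

P ≈ 0.877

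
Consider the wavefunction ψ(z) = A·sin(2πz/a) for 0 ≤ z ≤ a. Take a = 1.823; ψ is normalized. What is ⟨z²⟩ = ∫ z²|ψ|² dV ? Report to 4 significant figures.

By definition ⟨z²⟩ = ∫ z^2 |ψ(z)|² dz.
The ratio of the moment integral to the normalization integral gives ⟨z²⟩ = -a^2/(8·π^2) + a^2/3.
Putting a = 1.823 gives 1.0657.

⟨z^2⟩ ≈ 1.066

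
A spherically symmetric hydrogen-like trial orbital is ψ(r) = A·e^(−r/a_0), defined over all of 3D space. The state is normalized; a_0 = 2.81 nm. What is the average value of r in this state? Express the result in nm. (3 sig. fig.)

⟨r⟩ = ∫ r |ψ|² 4πr² dr over the full domain.
Evaluating both integrals, ⟨r⟩ = 3·a_0/2.
Putting a_0 = 2.81 gives 4.215.

⟨r⟩ ≈ 4.22 nm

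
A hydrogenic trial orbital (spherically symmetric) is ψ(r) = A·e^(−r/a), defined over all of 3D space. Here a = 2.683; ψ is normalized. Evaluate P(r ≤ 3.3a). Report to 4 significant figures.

P ≈ 0.9600

Integrate the radial probability density 4πr²|ψ|² over r ≤ 3.3a.
A² is fixed by ∫₀^∞ 4πr²|ψ|² dr = 1, i.e. A² = (π·a^3)^(−1).
Let u = r/a; then A², 4π and the length scale all cancel, so P = ∫_{0}^{3.3} u^2·e^(-2·u) du ÷ ∫_{0}^{∞} u^2·e^(-2·u) du.
An antiderivative of u^2·e^(-2·u) is -(2·u^2 + 2·u + 1)·e^(-2·u)/4; evaluating from 0 to 3.3 gives 1/4 - 1469·e^(-33/5)/200, while the full integral is 1/4.
The region integral divided by the full integral gives P = 0.96003.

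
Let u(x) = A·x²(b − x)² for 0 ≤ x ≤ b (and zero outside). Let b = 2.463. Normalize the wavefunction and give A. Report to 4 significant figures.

A ≈ 0.4346

The normalization condition is ∫|u|² dx = 1 from 0 to b.
Expanding the polynomial and integrating term by term, ∫|u|² dx = A²·(b^9/630).
So A² = (b^9/630)^(−1).
With b = 2.463: A² = 0.18887 and A = 0.43459.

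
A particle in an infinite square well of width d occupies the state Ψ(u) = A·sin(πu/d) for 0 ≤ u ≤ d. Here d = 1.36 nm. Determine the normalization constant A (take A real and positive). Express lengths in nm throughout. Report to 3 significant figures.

A ≈ 1.21 nm^(-1/2)

Require ∫ |Ψ|² du = 1 over the whole domain.
Using sin²θ = (1 − cos 2θ)/2, carrying out the integral gives A² · d/2.
So A² = (d/2)^(−1).
Plugging in d = 1.36 yields A = 1.213.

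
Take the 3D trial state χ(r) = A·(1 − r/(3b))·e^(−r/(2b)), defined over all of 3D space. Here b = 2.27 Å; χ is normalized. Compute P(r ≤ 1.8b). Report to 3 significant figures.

Integrate the radial probability density 4πr²|χ|² over r ≤ 1.8b.
The full normalization integral is A²·[8·π·b^3/3] = 1, fixing A².
Let u = r/b; then A², 4π and the length scale all cancel, so P = ∫_{0}^{1.8} u^2·(1 - u/3)^2·e^(-u) du ÷ ∫_{0}^{∞} u^2·(1 - u/3)^2·e^(-u) du.
Using ∫ u^2·(1 - u/3)^2·e^(-u) du = (-u^4 + 2·u^3 - 3·u^2 - 6·u - 6)·e^(-u)/9, the numerator is 2/3 - 5282·e^(-9/5)/1875 and the denominator is 2/3.
The region integral divided by the full integral gives P = 0.3015.

P ≈ 0.302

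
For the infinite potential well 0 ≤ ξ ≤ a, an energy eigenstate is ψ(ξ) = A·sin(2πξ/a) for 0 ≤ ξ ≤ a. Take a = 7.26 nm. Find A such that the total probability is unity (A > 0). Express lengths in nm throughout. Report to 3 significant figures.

A ≈ 0.525 nm^(-1/2)

The normalization condition is ∫|ψ|² dξ = 1 from 0 to a.
With ∫₀^a sin²(nπξ/a) dξ = a/2, with ψ = A·sin(2πξ/a), the integral evaluates to A²·[a/2].
Setting this equal to 1 gives A² = 1/(a/2).
With a = 7.26: A² = 0.2755 and A = 0.5249.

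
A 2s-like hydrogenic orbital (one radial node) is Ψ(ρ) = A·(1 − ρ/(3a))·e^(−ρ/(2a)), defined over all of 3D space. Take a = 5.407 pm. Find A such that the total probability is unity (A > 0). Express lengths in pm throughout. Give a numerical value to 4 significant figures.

We need A² ∫|f|² 4πρ² dρ = 1, taking the integral from 0 to ∞.
∫|Ψ|² 4πρ² dρ = A²·(8·π·a^3/3).
Plugging in a = 5.407 yields A = 0.027479.

A ≈ 0.02748 pm^(-3/2)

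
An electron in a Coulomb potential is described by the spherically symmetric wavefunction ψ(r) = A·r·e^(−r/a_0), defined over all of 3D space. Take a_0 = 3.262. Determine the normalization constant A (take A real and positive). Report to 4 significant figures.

A ≈ 0.01695

We need A² ∫|f|² 4πr² dr = 1, taking the integral from 0 to ∞.
In 3D with spherical symmetry the volume element is 4πr² dr.
Carrying out the integral gives A² · 3·π·a_0^5.
So A² = (3·π·a_0^5)^(−1).
With a_0 = 3.262: A² = 0.00028728 and A = 0.016949.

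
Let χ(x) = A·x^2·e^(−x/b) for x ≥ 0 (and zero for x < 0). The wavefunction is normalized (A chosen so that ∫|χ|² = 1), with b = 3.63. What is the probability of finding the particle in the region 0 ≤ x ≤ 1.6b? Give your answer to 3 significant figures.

|χ|² is the probability density, so P = ∫_{0}^{1.6b} |χ|² dx.
With A² fixed by ∫|χ|² = 1, i.e. A² = (3·b^5/4)^(−1), substitute and integrate.
Let u = x/b; then A² and the length scale cancel, so P = ∫_{0}^{1.6} u^4·e^(-2·u) du ÷ ∫_{0}^{∞} u^4·e^(-2·u) du.
An antiderivative of u^4·e^(-2·u) is -(u^4/2 + u^3 + 3·u^2/2 + 3·u/2 + 3/4)·e^(-2·u); evaluating from 0 to 1.6 gives ≈ 0.16454, while the full integral is 3/4.
Taking the ratio, P = 0.2194.

P ≈ 0.219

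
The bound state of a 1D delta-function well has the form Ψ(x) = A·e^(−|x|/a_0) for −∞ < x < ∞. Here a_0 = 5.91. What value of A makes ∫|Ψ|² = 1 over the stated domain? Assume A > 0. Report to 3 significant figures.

A ≈ 0.411

The normalization condition is ∫|Ψ|² dx = 1 from −∞ to ∞.
Recall ∫₀^∞ x^m e^(−x/β) dx = m!·β^(m+1), with Ψ = A·e^(−|x|/a_0), the integral evaluates to A²·[a_0].
So A² = (a_0)^(−1).
Plugging in a_0 = 5.91 yields A = 0.4113.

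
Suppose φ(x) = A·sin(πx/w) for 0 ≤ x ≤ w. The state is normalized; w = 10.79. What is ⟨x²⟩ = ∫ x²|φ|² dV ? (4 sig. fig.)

⟨x^2⟩ ≈ 32.91

The expectation value is the |φ|²-weighted average of x^2: ∫ x^2|φ|² dx.
Using sin²θ = (1 − cos 2θ)/2, the ratio of the moment integral to the normalization integral gives ⟨x²⟩ = -w^2/(2·π^2) + w^2/3.
With w = 10.79, ⟨x^2⟩ = 32.910.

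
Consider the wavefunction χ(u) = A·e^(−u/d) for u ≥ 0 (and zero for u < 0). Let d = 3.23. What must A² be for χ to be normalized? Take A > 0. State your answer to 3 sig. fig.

A^2 ≈ 0.619

We need A² ∫|f|² du = 1, taking the integral from 0 to ∞.
∫|χ|² du = A²·(d/2).
Setting this equal to 1 gives A² = 1/(d/2).
Plugging in d = 3.23 yields A = 0.7869.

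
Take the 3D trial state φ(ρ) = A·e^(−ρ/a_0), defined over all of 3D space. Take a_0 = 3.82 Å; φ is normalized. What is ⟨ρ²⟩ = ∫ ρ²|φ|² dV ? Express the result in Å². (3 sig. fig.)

⟨ρ^2⟩ ≈ 43.8 Å^2

The expectation value is the |φ|²-weighted average of ρ^2: ∫ ρ^2|φ|² 4πρ² dρ.
Recall ∫₀^∞ ρ^m e^(−ρ/β) dρ = m!·β^(m+1), since the A² factors cancel between numerator and denominator, ⟨ρ²⟩ = 3·a_0^2.
Putting a_0 = 3.82 gives 43.78.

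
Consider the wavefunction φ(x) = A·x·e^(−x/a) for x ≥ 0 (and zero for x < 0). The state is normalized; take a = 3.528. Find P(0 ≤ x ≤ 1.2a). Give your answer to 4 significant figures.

P ≈ 0.4303

The probability is P = ∫ |φ|² dx over [0, 1.2a].
Since A² = 1/(a^3/4), this is the region integral divided by the full normalization integral.
Substituting u = x/a, A² and the length scale cancel in the ratio: P = ∫_{0}^{1.2} u^2·e^(-2·u) du / ∫_{0}^{∞} u^2·e^(-2·u) du.
With ∫ u^2·e^(-2·u) du = -(2·u^2 + 2·u + 1)·e^(-2·u)/4 + C, the region integral is 1/4 - 157·e^(-12/5)/100 and the full one is 1/4.
Evaluating gives P = 0.43029.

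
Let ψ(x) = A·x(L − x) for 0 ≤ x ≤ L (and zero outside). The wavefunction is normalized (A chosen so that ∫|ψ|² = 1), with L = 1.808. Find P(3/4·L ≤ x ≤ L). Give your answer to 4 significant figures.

P ≈ 0.1035

The probability is P = ∫ |ψ|² dx over [3/4·L, L].
Since A² = 1/(L^5/30), this is the region integral divided by the full normalization integral.
Let u = x/L; then A² and the length scale cancel, so P = ∫_{3/4}^{1} u^2·(1 - u)^2 du ÷ ∫_{0}^{1} u^2·(1 - u)^2 du.
With ∫ u^2·(1 - u)^2 du = u^3·(6·u^2 - 15·u + 10)/30 + C, the region integral is ≈ 0.00345052 and the full one is 1/30.
Evaluating gives P = 53/512.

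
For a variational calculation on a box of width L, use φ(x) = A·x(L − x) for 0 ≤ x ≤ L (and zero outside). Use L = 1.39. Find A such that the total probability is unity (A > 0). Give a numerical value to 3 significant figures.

A ≈ 2.40

We need A² ∫|f|² dx = 1, taking the integral from 0 to L.
The integral (without the A² prefactor) comes out to L^5/30.
Setting this equal to 1 gives A² = 1/(L^5/30).
Plugging in L = 1.39 yields A = 2.404.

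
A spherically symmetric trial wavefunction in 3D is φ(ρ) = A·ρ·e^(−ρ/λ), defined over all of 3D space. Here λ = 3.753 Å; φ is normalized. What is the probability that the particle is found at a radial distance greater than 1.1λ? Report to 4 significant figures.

P ≈ 0.9275

With dV = 4πρ²dρ, the probability is ∫|φ|² dV over ρ > 1.1λ.
A² is fixed by ∫₀^∞ 4πρ²|φ|² dρ = 1, i.e. A² = (3·π·λ^5)^(−1).
Substituting u = ρ/λ, A², 4π and the length scale all cancel in the ratio: P = ∫_{1.1}^{∞} u^4·e^(-2·u) du / ∫_{0}^{∞} u^4·e^(-2·u) du.
Using ∫ u^4·e^(-2·u) du = -(u^4/2 + u^3 + 3·u^2/2 + 3·u/2 + 3/4)·e^(-2·u), the numerator is ≈ 0.695628 and the denominator is 3/4.
Taking the ratio yields P = 0.92750.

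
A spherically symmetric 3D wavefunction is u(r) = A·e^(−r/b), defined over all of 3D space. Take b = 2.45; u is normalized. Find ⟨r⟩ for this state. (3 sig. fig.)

⟨r⟩ = ∫ r |u|² 4πr² dr over the full domain.
Since the A² factors cancel between numerator and denominator, ⟨r⟩ = 3·b/2.
Putting b = 2.45 gives 3.675.

⟨r⟩ ≈ 3.68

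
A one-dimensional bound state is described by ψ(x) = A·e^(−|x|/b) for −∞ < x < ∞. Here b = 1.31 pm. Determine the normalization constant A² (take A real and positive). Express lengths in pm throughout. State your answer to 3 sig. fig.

A^2 ≈ 0.763 pm^(-1)

The normalization condition is ∫|ψ|² dx = 1 from −∞ to ∞.
Carrying out the integral gives A² · b.
Setting this equal to 1 gives A² = 1/(b).
With b = 1.31: A² = 0.7634 and A = 0.8737.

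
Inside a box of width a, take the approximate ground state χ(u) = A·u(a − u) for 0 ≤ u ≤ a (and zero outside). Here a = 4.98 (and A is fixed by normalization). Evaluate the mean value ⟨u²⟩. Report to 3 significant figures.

The expectation value is the |χ|²-weighted average of u^2: ∫ u^2|χ|² du.
Since the A² factors cancel between numerator and denominator, ⟨u²⟩ = 2·a^2/7.
With a = 4.98, ⟨u^2⟩ = 7.086.

⟨u^2⟩ ≈ 7.09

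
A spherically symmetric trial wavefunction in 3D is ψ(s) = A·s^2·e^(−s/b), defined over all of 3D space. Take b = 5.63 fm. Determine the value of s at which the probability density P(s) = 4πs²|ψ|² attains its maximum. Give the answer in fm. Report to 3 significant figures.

Differentiate P(s) = 4πs²|ψ|² with respect to s and set to zero.
Solving yields s = 3·b.
With b = 5.63, the most probable radial distance is 16.89 fm.

s ≈ 16.9 fm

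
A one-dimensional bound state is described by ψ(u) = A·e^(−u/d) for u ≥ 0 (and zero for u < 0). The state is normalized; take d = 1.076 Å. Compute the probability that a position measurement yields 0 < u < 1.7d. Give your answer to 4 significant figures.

P ≈ 0.9666

P = ∫_{0}^{1.7d} |ψ(u)|² du.
Since A² = 1/(d/2), this is the region integral divided by the full normalization integral.
Substituting t = u/d, A² and the length scale cancel in the ratio: P = ∫_{0}^{1.7} e^(-2·t) dt / ∫_{0}^{∞} e^(-2·t) dt.
An antiderivative of e^(-2·t) is -e^(-2·t)/2; evaluating from 0 to 1.7 gives 1/2 - e^(-17/5)/2, while the full integral is 1/2.
This works out to P = 0.96663.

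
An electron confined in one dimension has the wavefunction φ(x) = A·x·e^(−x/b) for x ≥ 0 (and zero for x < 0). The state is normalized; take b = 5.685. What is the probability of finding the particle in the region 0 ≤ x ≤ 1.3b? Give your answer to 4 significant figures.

P ≈ 0.4816

|φ|² is the probability density, so P = ∫_{0}^{1.3b} |φ|² dx.
Since A² = 1/(b^3/4), this is the region integral divided by the full normalization integral.
Substituting u = x/b, A² and the length scale cancel in the ratio: P = ∫_{0}^{1.3} u^2·e^(-2·u) du / ∫_{0}^{∞} u^2·e^(-2·u) du.
Using ∫ u^2·e^(-2·u) du = -(2·u^2 + 2·u + 1)·e^(-2·u)/4, the numerator is 1/4 - 349·e^(-13/5)/200 and the denominator is 1/4.
This works out to P = 0.48157.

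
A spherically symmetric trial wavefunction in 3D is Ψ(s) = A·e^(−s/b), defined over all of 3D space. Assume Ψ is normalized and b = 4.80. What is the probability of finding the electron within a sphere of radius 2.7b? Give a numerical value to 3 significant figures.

With dV = 4πs²ds, the probability is ∫|Ψ|² dV over s ≤ 2.7b.
The full normalization integral is A²·[π·b^3] = 1, fixing A².
Substituting u = s/b, A², 4π and the length scale all cancel in the ratio: P = ∫_{0}^{2.7} u^2·e^(-2·u) du / ∫_{0}^{∞} u^2·e^(-2·u) du.
An antiderivative of u^2·e^(-2·u) is -(2·u^2 + 2·u + 1)·e^(-2·u)/4; evaluating from 0 to 2.7 gives 1/4 - 1049·e^(-27/5)/200, while the full integral is 1/4.
The region integral divided by the full integral gives P = 0.9052.

P ≈ 0.905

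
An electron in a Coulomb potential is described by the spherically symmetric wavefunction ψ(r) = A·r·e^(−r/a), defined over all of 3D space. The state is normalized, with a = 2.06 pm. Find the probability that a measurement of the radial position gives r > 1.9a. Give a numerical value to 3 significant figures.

P = ∫ |ψ|² 4πr² dr over r > 1.9a.
The full normalization integral is A²·[3·π·a^5] = 1, fixing A².
In terms of u = r/a (A², 4π and the length scale all cancel between numerator and denominator), P = [∫_{1.9}^{∞} u^4·e^(-2·u) du] / [∫_{0}^{∞} u^4·e^(-2·u) du].
Using ∫ u^4·e^(-2·u) du = -(u^4/2 + u^3 + 3·u^2/2 + 3·u/2 + 3/4)·e^(-2·u), the numerator is ≈ 0.50088 and the denominator is 3/4.
The region integral divided by the full integral gives P = 0.6678.

P ≈ 0.668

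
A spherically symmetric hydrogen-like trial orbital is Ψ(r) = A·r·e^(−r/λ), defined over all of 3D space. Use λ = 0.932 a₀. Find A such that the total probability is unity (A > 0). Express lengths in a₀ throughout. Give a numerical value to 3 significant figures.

Require ∫ |Ψ|² 4πr² dr = 1 over the whole domain.
In 3D with spherical symmetry the volume element is 4πr² dr.
Recall ∫₀^∞ r^m e^(−r/β) dr = m!·β^(m+1), the integral (without the A² prefactor) comes out to 3·π·λ^5.
Setting this equal to 1 gives A² = 1/(3·π·λ^5).
Plugging in λ = 0.932 yields A = 0.3884.

A ≈ 0.388 a₀^(-5/2)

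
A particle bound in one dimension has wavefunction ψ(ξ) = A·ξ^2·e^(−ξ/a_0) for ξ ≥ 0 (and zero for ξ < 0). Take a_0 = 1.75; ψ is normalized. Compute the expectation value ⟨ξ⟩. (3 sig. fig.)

By definition ⟨ξ⟩ = ∫ ξ |ψ(ξ)|² dξ.
With ∫₀^∞ ξ^5 e^(−αξ) dξ = 5!/α^6, since the A² factors cancel between numerator and denominator, ⟨ξ⟩ = 5·a_0/2.
Putting a_0 = 1.75 gives 4.375.

⟨ξ⟩ ≈ 4.38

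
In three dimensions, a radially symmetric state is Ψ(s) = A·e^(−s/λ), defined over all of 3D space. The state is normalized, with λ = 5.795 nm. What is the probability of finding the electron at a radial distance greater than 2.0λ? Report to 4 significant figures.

P ≈ 0.2381

Integrate the radial probability density 4πs²|Ψ|² over s > 2.0λ.
A² is fixed by ∫₀^∞ 4πs²|Ψ|² ds = 1, i.e. A² = (π·λ^3)^(−1).
In terms of u = s/λ (A², 4π and the length scale all cancel between numerator and denominator), P = [∫_{2.0}^{∞} u^2·e^(-2·u) du] / [∫_{0}^{∞} u^2·e^(-2·u) du].
Using ∫ u^2·e^(-2·u) du = -(2·u^2 + 2·u + 1)·e^(-2·u)/4, the numerator is 13·e^(-4)/4 and the denominator is 1/4.
The region integral divided by the full integral gives P = 0.23810.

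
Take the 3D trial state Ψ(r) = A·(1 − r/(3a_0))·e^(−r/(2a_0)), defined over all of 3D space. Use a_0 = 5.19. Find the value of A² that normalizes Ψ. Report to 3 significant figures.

Require ∫ |Ψ|² 4πr² dr = 1 over the whole domain.
Using ∫₀^∞ rⁿ e^(−αr) dr = n!/αⁿ⁺¹, ∫|Ψ|² 4πr² dr = A²·(8·π·a_0^3/3).
Hence A² = 1/[8·π·a_0^3/3].
Plugging in a_0 = 5.19 yields A = 0.02922.

A^2 ≈ 0.000854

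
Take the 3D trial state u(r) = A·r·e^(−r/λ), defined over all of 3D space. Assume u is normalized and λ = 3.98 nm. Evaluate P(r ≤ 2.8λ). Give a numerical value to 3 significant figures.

P ≈ 0.658

Integrate the radial probability density 4πr²|u|² over r ≤ 2.8λ.
A² is fixed by ∫₀^∞ 4πr²|u|² dr = 1, i.e. A² = (3·π·λ^5)^(−1).
Substituting t = r/λ, A², 4π and the length scale all cancel in the ratio: P = ∫_{0}^{2.8} t^4·e^(-2·t) dt / ∫_{0}^{∞} t^4·e^(-2·t) dt.
With ∫ t^4·e^(-2·t) dt = -(t^4/2 + t^3 + 3·t^2/2 + 3·t/2 + 3/4)·e^(-2·t) + C, the region integral is ≈ 0.49339 and the full one is 3/4.
The region integral divided by the full integral gives P = 0.6578.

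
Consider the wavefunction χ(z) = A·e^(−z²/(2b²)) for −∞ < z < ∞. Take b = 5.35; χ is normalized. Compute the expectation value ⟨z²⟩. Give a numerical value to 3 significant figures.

By definition ⟨z²⟩ = ∫ z^2 |χ(z)|² dz.
Differentiating ∫e^(−αz²) dz = √(π/α) under α to get the higher moments, the ratio of the moment integral to the normalization integral gives ⟨z²⟩ = b^2/2.
With b = 5.35, ⟨z^2⟩ = 14.31.

⟨z^2⟩ ≈ 14.3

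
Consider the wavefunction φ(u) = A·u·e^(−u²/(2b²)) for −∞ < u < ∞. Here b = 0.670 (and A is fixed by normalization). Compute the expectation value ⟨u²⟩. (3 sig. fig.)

⟨u^2⟩ ≈ 0.673

The expectation value is the |φ|²-weighted average of u^2: ∫ u^2|φ|² du.
Since the A² factors cancel between numerator and denominator, ⟨u²⟩ = 3·b^2/2.
With b = 0.670, ⟨u^2⟩ = 0.6734.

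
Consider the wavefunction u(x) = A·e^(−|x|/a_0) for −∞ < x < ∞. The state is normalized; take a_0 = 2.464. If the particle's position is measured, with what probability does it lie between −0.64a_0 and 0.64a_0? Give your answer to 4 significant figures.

P = ∫_{−0.64a_0}^{0.64a_0} |u(x)|² dx.
With A² fixed by ∫|u|² = 1, i.e. A² = (a_0)^(−1), substitute and integrate.
Both integrals are even about x = 0, so only the x ≥ 0 halves are needed (the factors of 2 cancel). Let t = x/a_0; then A² and the length scale cancel, so P = ∫_{0}^{0.64} e^(-2·t) dt ÷ ∫_{0}^{∞} e^(-2·t) dt.
An antiderivative of e^(-2·t) is -e^(-2·t)/2; evaluating from 0 to 0.64 gives 1/2 - e^(-32/25)/2, while the full integral is 1/2.
Evaluating gives P = 0.72196.

P ≈ 0.7220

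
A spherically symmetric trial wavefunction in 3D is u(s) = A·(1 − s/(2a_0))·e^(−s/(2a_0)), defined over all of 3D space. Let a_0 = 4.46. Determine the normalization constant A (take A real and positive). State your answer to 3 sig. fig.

We need A² ∫|f|² 4πs² ds = 1, taking the integral from 0 to ∞.
(Spherical symmetry: dV = 4πs² ds.)
Recall ∫₀^∞ s^m e^(−s/β) ds = m!·β^(m+1), with u = A·(1 − s/(2a_0))·e^(−s/(2a_0)), the integral evaluates to A²·[8·π·a_0^3].
Setting this equal to 1 gives A² = 1/(8·π·a_0^3).
With a_0 = 4.46: A² = 0.0004485 and A = 0.02118.

A ≈ 0.0212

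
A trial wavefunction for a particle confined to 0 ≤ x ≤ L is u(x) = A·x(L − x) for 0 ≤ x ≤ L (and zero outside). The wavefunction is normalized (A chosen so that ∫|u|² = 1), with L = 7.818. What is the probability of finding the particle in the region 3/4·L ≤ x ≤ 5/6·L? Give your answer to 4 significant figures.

P ≈ 0.06802

P = ∫_{3/4·L}^{5/6·L} |u(x)|² dx.
The normalization integral ∫|u|²dx over the whole domain equals L^5/30·A², and A² cancels in the ratio.
In terms of t = x/L (A² and the length scale cancel between numerator and denominator), P = [∫_{3/4}^{5/6} t^2·(1 - t)^2 dt] / [∫_{0}^{1} t^2·(1 - t)^2 dt].
Using ∫ t^2·(1 - t)^2 dt = t^3·(6·t^2 - 15·t + 10)/30, the numerator is ≈ 0.00226739 and the denominator is 1/30.
This works out to P = 0.068022.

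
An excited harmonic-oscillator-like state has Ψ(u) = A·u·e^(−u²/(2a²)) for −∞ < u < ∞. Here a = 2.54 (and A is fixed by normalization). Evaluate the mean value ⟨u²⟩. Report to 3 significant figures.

The expectation value is the |Ψ|²-weighted average of u^2: ∫ u^2|Ψ|² du.
Differentiating ∫e^(−αu²) du = √(π/α) under α to get the higher moments, evaluating both integrals, ⟨u²⟩ = 3·a^2/2.
Putting a = 2.54 gives 9.677.

⟨u^2⟩ ≈ 9.68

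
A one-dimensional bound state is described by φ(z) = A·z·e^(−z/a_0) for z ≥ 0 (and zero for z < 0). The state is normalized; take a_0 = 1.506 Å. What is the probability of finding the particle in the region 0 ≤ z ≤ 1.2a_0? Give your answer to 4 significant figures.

The probability is P = ∫ |φ|² dz over [0, 1.2a_0].
Since A² = 1/(a_0^3/4), this is the region integral divided by the full normalization integral.
In terms of u = z/a_0 (A² and the length scale cancel between numerator and denominator), P = [∫_{0}^{1.2} u^2·e^(-2·u) du] / [∫_{0}^{∞} u^2·e^(-2·u) du].
Using ∫ u^2·e^(-2·u) du = -(2·u^2 + 2·u + 1)·e^(-2·u)/4, the numerator is 1/4 - 157·e^(-12/5)/100 and the denominator is 1/4.
This works out to P = 0.43029.

P ≈ 0.4303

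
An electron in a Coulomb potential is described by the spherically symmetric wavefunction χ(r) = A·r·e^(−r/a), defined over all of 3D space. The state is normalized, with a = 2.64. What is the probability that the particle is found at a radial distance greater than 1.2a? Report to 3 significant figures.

With dV = 4πr²dr, the probability is ∫|χ|² dV over r > 1.2a.
A² is fixed by ∫₀^∞ 4πr²|χ|² dr = 1, i.e. A² = (3·π·a^5)^(−1).
Substituting u = r/a, A², 4π and the length scale all cancel in the ratio: P = ∫_{1.2}^{∞} u^4·e^(-2·u) du / ∫_{0}^{∞} u^4·e^(-2·u) du.
With ∫ u^4·e^(-2·u) du = -(u^4/2 + u^3 + 3·u^2/2 + 3·u/2 + 3/4)·e^(-2·u) + C, the region integral is ≈ 0.67810 and the full one is 3/4.
The region integral divided by the full integral gives P = 0.9041.

P ≈ 0.904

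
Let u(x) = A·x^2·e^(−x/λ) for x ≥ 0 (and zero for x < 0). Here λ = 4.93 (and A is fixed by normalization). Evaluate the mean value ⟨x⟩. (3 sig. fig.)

⟨x⟩ = ∫ x |u|² dx over the full domain.
Recall ∫₀^∞ x^m e^(−x/β) dx = m!·β^(m+1), since the A² factors cancel between numerator and denominator, ⟨x⟩ = 5·λ/2.
Putting λ = 4.93 gives 12.33.

⟨x⟩ ≈ 12.3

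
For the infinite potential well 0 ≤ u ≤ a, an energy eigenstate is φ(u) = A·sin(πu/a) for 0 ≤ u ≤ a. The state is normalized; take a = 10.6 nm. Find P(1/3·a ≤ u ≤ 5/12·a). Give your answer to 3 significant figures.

P ≈ 0.142

|φ|² is the probability density, so P = ∫_{1/3·a}^{5/12·a} |φ|² du.
With A² fixed by ∫|φ|² = 1, i.e. A² = (a/2)^(−1), substitute and integrate.
Substituting t = u/a, A² and the length scale cancel in the ratio: P = ∫_{1/3}^{5/12} sin(π·t)^2 dt / ∫_{0}^{1} sin(π·t)^2 dt.
Using ∫ sin(π·t)^2 dt = t/2 - sin(2·π·t)/(4·π), the numerator is -1/(8·π) + 1/24 + √(3)/(8·π) and the denominator is 1/2.
The result is P = (-3 + π + 3·√(3))/(12·π).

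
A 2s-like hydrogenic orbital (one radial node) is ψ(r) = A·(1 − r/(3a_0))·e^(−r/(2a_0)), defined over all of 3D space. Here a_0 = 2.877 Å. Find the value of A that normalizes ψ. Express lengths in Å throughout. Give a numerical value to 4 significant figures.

Normalization requires ∫|ψ|² 4πr² dr = 1, integrated from 0 to ∞.
The integral (without the A² prefactor) comes out to 8·π·a_0^3/3.
Setting this equal to 1 gives A² = 1/(8·π·a_0^3/3).
Plugging in a_0 = 2.877 yields A = 0.070800.

A ≈ 0.07080 Å^(-3/2)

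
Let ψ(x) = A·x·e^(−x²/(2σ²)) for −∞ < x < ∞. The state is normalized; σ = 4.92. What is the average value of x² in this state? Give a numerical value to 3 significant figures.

⟨x^2⟩ ≈ 36.3

⟨x²⟩ = ∫ x^2 |ψ|² dx over the full domain.
Evaluating both integrals, ⟨x²⟩ = 3·σ^2/2.
With σ = 4.92, ⟨x^2⟩ = 36.31.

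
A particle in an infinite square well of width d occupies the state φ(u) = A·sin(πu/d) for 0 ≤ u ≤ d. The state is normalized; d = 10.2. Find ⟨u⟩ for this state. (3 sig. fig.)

⟨u⟩ ≈ 5.10

⟨u⟩ = ∫ u |φ|² du over the full domain.
Using sin²θ = (1 − cos 2θ)/2, the ratio of the moment integral to the normalization integral gives ⟨u⟩ = d/2.
Putting d = 10.2 gives 5.100.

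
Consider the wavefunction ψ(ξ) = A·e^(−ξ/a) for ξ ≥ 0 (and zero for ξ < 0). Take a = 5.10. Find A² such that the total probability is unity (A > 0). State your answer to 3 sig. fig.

A^2 ≈ 0.392

We need A² ∫|f|² dξ = 1, taking the integral from 0 to ∞.
With ψ = A·e^(−ξ/a), the integral evaluates to A²·[a/2].
Setting this equal to 1 gives A² = 1/(a/2).
With a = 5.10: A² = 0.3922 and A = 0.6262.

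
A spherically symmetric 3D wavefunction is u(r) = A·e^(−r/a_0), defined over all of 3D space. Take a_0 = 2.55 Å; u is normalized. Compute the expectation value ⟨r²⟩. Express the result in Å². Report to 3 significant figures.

⟨r^2⟩ ≈ 19.5 Å^2

The expectation value is the |u|²-weighted average of r^2: ∫ r^2|u|² 4πr² dr.
Since the A² factors cancel between numerator and denominator, ⟨r²⟩ = 3·a_0^2.
Putting a_0 = 2.55 gives 19.51.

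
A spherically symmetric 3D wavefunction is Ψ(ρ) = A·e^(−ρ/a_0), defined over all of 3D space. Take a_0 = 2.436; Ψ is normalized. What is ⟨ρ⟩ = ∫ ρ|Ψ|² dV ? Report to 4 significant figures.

⟨ρ⟩ ≈ 3.654

By definition ⟨ρ⟩ = ∫ ρ |Ψ(ρ)|² 4πρ² dρ.
Recall ∫₀^∞ ρ^m e^(−ρ/β) dρ = m!·β^(m+1), since the A² factors cancel between numerator and denominator, ⟨ρ⟩ = 3·a_0/2.
With a_0 = 2.436, ⟨ρ⟩ = 3.6540.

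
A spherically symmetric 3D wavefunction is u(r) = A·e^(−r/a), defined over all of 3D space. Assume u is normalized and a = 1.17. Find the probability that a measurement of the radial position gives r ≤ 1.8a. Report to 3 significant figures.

With dV = 4πr²dr, the probability is ∫|u|² dV over r ≤ 1.8a.
Normalization gives A² = 1/(π·a^3).
Let t = r/a; then A², 4π and the length scale all cancel, so P = ∫_{0}^{1.8} t^2·e^(-2·t) dt ÷ ∫_{0}^{∞} t^2·e^(-2·t) dt.
An antiderivative of t^2·e^(-2·t) is -(2·t^2 + 2·t + 1)·e^(-2·t)/4; evaluating from 0 to 1.8 gives 1/4 - 277·e^(-18/5)/100, while the full integral is 1/4.
The region integral divided by the full integral gives P = 0.6973.

P ≈ 0.697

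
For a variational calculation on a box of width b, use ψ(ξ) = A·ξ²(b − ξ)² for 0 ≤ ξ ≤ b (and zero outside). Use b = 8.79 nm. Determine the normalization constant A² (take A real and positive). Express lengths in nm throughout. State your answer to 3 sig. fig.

A^2 ≈ 0.00000201 nm^(-9)

We need A² ∫|f|² dξ = 1, taking the integral from 0 to b.
Expanding the polynomial and integrating term by term, with ψ = A·ξ²(b − ξ)², the integral evaluates to A²·[b^9/630].
Setting this equal to 1 gives A² = 1/(b^9/630).
With b = 8.79: A² = 0.000002011 and A = 0.001418.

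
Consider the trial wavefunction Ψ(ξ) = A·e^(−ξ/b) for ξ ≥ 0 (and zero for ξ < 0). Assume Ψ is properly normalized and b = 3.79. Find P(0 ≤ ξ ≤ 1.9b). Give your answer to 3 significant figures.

P = ∫_{0}^{1.9b} |Ψ(ξ)|² dξ.
Since A² = 1/(b/2), this is the region integral divided by the full normalization integral.
In terms of u = ξ/b (A² and the length scale cancel between numerator and denominator), P = [∫_{0}^{1.9} e^(-2·u) du] / [∫_{0}^{∞} e^(-2·u) du].
An antiderivative of e^(-2·u) is -e^(-2·u)/2; evaluating from 0 to 1.9 gives 1/2 - e^(-19/5)/2, while the full integral is 1/2.
Taking the ratio, P = 0.9776.

P ≈ 0.978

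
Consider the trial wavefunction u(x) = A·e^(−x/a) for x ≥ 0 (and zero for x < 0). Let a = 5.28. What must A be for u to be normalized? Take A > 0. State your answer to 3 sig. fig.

A ≈ 0.615

Normalization requires ∫|u|² dx = 1, integrated from 0 to ∞.
With ∫₀^∞ x^0 e^(−αx) dx = 0!/α^1, carrying out the integral gives A² · a/2.
Setting this equal to 1 gives A² = 1/(a/2).
With a = 5.28: A² = 0.3788 and A = 0.6155.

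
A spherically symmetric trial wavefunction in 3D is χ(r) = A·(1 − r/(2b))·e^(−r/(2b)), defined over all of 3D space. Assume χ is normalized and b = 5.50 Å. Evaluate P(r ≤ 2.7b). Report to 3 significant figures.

P ≈ 0.0599

P = ∫ |χ|² 4πr² dr over r ≤ 2.7b.
A² is fixed by ∫₀^∞ 4πr²|χ|² dr = 1, i.e. A² = (8·π·b^3)^(−1).
Let u = r/b; then A², 4π and the length scale all cancel, so P = ∫_{0}^{2.7} u^2·(1 - u/2)^2·e^(-u) du ÷ ∫_{0}^{∞} u^2·(1 - u/2)^2·e^(-u) du.
An antiderivative of u^2·(1 - u/2)^2·e^(-u) is -(u^4/4 + u^2 + 2·u + 2)·e^(-u); evaluating from 0 to 2.7 gives ≈ 0.11986, while the full integral is 2.
This evaluates to P = 0.05993.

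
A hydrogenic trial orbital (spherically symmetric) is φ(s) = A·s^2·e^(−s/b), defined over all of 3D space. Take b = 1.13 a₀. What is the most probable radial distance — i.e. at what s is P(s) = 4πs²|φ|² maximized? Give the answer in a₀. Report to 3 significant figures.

The maximum of P(s) = 4πs²|φ|² occurs where its derivative vanishes.
This gives s = 3·b.
With b = 1.13, the most probable radial distance is 3.390 a₀.

s ≈ 3.39 a₀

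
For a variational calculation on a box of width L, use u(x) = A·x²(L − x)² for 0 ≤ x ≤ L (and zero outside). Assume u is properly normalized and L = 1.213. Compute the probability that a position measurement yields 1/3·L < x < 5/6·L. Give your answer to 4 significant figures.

P ≈ 0.8462

|u|² is the probability density, so P = ∫_{1/3·L}^{5/6·L} |u|² dx.
Since A² = 1/(L^9/630), this is the region integral divided by the full normalization integral.
In terms of t = x/L (A² and the length scale cancel between numerator and denominator), P = [∫_{1/3}^{5/6} t^4·(1 - t)^4 dt] / [∫_{0}^{1} t^4·(1 - t)^4 dt].
An antiderivative of t^4·(1 - t)^4 is t^5·(70·t^4 - 315·t^3 + 540·t^2 - 420·t + 126)/630; evaluating from 1/3 to 5/6 gives ≈ 0.00134318, while the full integral is 1/630.
Evaluating gives P = 0.84620.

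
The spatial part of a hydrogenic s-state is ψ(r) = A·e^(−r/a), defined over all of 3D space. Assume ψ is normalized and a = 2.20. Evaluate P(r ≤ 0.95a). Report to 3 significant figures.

With dV = 4πr²dr, the probability is ∫|ψ|² dV over r ≤ 0.95a.
Normalization gives A² = 1/(π·a^3).
Let u = r/a; then A², 4π and the length scale all cancel, so P = ∫_{0}^{0.95} u^2·e^(-2·u) du ÷ ∫_{0}^{∞} u^2·e^(-2·u) du.
Using ∫ u^2·e^(-2·u) du = -(2·u^2 + 2·u + 1)·e^(-2·u)/4, the numerator is 1/4 - 941·e^(-19/10)/800 and the denominator is 1/4.
Taking the ratio yields P = 0.2963.

P ≈ 0.296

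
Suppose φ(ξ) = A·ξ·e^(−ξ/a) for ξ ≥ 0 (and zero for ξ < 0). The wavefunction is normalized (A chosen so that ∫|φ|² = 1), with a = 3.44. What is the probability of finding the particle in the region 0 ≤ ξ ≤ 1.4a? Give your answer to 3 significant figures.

|φ|² is the probability density, so P = ∫_{0}^{1.4a} |φ|² dξ.
With A² fixed by ∫|φ|² = 1, i.e. A² = (a^3/4)^(−1), substitute and integrate.
Substituting u = ξ/a, A² and the length scale cancel in the ratio: P = ∫_{0}^{1.4} u^2·e^(-2·u) du / ∫_{0}^{∞} u^2·e^(-2·u) du.
An antiderivative of u^2·e^(-2·u) is -(2·u^2 + 2·u + 1)·e^(-2·u)/4; evaluating from 0 to 1.4 gives 1/4 - 193·e^(-14/5)/100, while the full integral is 1/4.
This works out to P = 0.5305.

P ≈ 0.531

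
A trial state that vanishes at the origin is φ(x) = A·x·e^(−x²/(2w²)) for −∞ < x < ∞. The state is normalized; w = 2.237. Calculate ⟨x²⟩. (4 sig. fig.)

The expectation value is the |φ|²-weighted average of x^2: ∫ x^2|φ|² dx.
Differentiating ∫e^(−αx²) dx = √(π/α) under α to get the higher moments, the ratio of the moment integral to the normalization integral gives ⟨x²⟩ = 3·w^2/2.
With w = 2.237, ⟨x^2⟩ = 7.5063.

⟨x^2⟩ ≈ 7.506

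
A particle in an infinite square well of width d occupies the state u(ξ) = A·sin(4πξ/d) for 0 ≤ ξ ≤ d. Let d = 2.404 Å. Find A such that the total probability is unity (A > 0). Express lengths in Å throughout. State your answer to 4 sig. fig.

Normalization requires ∫|u|² dξ = 1, integrated from 0 to d.
With ∫₀^d sin²(nπξ/d) dξ = d/2, ∫|u|² dξ = A²·(d/2).
So A² = (d/2)^(−1).
Substituting d = 2.404 gives A² = 0.83195, so A = 0.91211.

A ≈ 0.9121 Å^(-1/2)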